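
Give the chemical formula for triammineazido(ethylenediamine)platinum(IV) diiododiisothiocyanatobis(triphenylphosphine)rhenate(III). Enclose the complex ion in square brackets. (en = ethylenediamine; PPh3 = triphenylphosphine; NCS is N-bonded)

Cation [Pt…]: ligand charges -1, Pt(IV) ⇒ ion charge 3+.
Anion [Re…]: ligand charges -4, Re(III) ⇒ ion charge 1−.
One 3+ cation requires 3 of the 1− anion.

[Pt(en)(N3)(NH3)3][ReI2(NCS)2(PPh3)2]3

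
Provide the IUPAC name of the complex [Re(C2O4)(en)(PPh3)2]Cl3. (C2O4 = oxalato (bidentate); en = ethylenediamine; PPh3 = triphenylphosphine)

The 3 chloride counter-ions carry a total charge of -3, so each complex ion is 3+.
Ligand charges: 1×oxalato (-2 each), 1×ethylenediamine (neutral), 2×triphenylphosphine (neutral); total -2. So Re + (-2) = 3+, giving Re = +5.
Ligands are named alphabetically: ethylenediamine before oxalato before triphenylphosphine.

(ethylenediamine)oxalatobis(triphenylphosphine)rhenium(V) chloride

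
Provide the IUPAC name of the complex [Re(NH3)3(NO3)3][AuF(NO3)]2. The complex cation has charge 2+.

triamminetrinitratorhenium(V) fluoronitratoaurate(I)

Both ions are complex: the cation is named first with the plain metal name, the anion second with the -ate form; each ion's ligands are alphabetised independently.
The complex cation is given as 2+; its ligand charges sum to -3, so Re = +5.
With 2 anions per cation, each anion must be 2/2 = 1−.
Anion: ligand charges sum to -2; for the ion to be 1−, Au = +1.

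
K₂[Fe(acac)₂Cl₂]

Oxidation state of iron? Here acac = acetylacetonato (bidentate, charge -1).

+2

2 potassium outside the brackets (+1 each) → the complex ion is 2−.
Ligand charges: 2×acac = -2; 2×Cl = -2; sum -4.
Fe + (-4) = 2− ⇒ Fe is +2.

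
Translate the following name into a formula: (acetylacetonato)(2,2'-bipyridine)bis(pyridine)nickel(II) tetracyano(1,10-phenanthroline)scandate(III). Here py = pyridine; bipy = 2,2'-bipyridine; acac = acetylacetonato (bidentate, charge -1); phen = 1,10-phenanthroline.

Cation [Ni…]: ligand charges -1, Ni(II) ⇒ ion charge 1+.
Anion [Sc…]: ligand charges -4, Sc(III) ⇒ ion charge 1−.

[Ni(acac)(bipy)(py)2][Sc(CN)4(phen)]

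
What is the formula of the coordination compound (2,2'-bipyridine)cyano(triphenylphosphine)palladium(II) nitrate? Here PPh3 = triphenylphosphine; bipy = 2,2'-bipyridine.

[Pd(bipy)(CN)(PPh3)]NO3

Ligands: 1 cyano (CN, -1), 1 triphenylphosphine (PPh3, neutral), 1 2,2'-bipyridine (bipy, neutral). Ligand charge sum = -1.
With Pd in oxidation state +2, the complex ion is [Pd...]^1+.
Charge balance with nitrate (-1) requires 1 complex ion per 1 nitrate.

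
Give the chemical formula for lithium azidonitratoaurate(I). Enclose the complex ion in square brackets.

Ligands: 1 azido (N3, -1), 1 nitrato (NO3, -1). Ligand charge sum = -2.
Charge balance with lithium (+1) requires 1 complex ion per 1 lithium.

Li[Au(N3)(NO3)]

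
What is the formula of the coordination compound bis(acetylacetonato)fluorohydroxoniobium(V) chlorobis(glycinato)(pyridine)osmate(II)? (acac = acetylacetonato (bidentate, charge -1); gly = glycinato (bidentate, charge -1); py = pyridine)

[Nb(acac)2F(OH)][OsCl(gly)2(py)]

Cation [Nb…]: ligand charges -4, Nb(V) ⇒ ion charge 1+.
Anion [Os…]: ligand charges -3, Os(II) ⇒ ion charge 1−.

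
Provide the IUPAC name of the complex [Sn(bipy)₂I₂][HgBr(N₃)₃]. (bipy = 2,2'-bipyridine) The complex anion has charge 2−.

bis(2,2'-bipyridine)diiodotin(IV) triazidobromomercurate(II)

Both ions are complex: the cation is named first with the plain metal name, the anion second with the -ate form; each ion's ligands are alphabetised independently.
The complex anion is given as 2−; its ligand charges sum to -4, so Hg = +2.
A 1:1 salt means the cation carries the equal and opposite charge, 2+.
Cation: ligand charges sum to -2; for the ion to be 2+, Sn = +4.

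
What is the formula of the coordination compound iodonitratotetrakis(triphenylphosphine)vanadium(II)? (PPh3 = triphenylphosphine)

Ligands: 4 triphenylphosphine (PPh3, neutral), 1 iodo (I, -1), 1 nitrato (NO3, -1). Ligand charge sum = -2.
With V in oxidation state +2, the complex ion is [V...].

[VI(NO3)(PPh3)4]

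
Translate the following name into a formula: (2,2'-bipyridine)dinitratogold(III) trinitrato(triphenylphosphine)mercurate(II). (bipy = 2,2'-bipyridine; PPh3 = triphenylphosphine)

Cation [Au…]: ligand charges -2, Au(III) ⇒ ion charge 1+.
Anion [Hg…]: ligand charges -3, Hg(II) ⇒ ion charge 1−.

[Au(bipy)(NO3)2][Hg(NO3)3(PPh3)]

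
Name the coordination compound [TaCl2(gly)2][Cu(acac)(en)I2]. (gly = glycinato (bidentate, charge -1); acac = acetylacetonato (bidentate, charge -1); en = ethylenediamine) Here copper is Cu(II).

dichlorobis(glycinato)tantalum(V) (acetylacetonato)(ethylenediamine)diiodocuprate(II)

Both ions are complex: the cation is named first with the plain metal name, the anion second with the -ate form; each ion's ligands are alphabetised independently.
Cu is given as +2; the anion's ligand charges sum to -3, so the complex anion is 1−.
A 1:1 salt means the cation carries the equal and opposite charge, 1+.
Cation: ligand charges sum to -4; for the ion to be 1+, Ta = +5.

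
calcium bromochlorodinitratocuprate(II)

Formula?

Ligands: 1 chloro (Cl, -1), 1 bromo (Br, -1), 2 nitrato (NO3, -1). Ligand charge sum = -4.
Charge balance with calcium (+2) requires 1 complex ion per 1 calcium.

Ca[CuBrCl(NO3)2]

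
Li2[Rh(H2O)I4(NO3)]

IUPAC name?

The 2 lithium counter-ions carry a total charge of +2, so each complex ion is 2−.
Ligand charges: 1×nitrato (-1 each), 1×aqua (neutral), 4×iodo (-1 each); total -5. So Rh + (-5) = 2−, giving Rh = +3.
Ligands are named alphabetically: aqua before iodo before nitrato.
The complex ion is anionic, so rhodium takes the -ate form rhodate(III).

lithium aquatetraiodonitratorhodate(III)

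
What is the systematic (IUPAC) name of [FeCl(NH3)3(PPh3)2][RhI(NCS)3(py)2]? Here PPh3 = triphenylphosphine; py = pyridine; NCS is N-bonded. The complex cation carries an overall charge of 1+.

triamminechlorobis(triphenylphosphine)iron(II) iodotriisothiocyanatobis(pyridine)rhodate(III)

The complex cation is given as 1+; its ligand charges sum to -1, so Fe = +2.
A 1:1 salt means the anion carries the equal and opposite charge, 1−.
Anion: ligand charges sum to -4; for the ion to be 1−, Rh = +3.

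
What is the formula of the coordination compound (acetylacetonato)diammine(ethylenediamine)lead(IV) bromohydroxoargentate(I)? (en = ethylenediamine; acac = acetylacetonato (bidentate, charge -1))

Cation [Pb…]: ligand charges -1, Pb(IV) ⇒ ion charge 3+.
Anion [Ag…]: ligand charges -2, Ag(I) ⇒ ion charge 1−.
One 3+ cation requires 3 of the 1− anion.

[Pb(acac)(en)(NH3)2][AgBr(OH)]3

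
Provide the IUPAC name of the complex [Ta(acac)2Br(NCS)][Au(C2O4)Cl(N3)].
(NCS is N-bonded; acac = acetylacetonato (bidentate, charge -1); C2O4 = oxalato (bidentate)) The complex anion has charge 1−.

Both ions are complex: the cation is named first with the plain metal name, the anion second with the -ate form; each ion's ligands are alphabetised independently.
The complex anion is given as 1−; its ligand charges sum to -4, so Au = +3.
A 1:1 salt means the cation carries the equal and opposite charge, 1+.
Cation: ligand charges sum to -4; for the ion to be 1+, Ta = +5.

bis(acetylacetonato)bromoisothiocyanatotantalum(V) azidochlorooxalatoaurate(III)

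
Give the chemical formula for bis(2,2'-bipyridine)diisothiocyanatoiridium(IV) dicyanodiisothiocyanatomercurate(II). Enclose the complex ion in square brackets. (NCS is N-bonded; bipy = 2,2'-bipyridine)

[Ir(bipy)2(NCS)2][Hg(CN)2(NCS)2]

Cation [Ir…]: ligand charges -2, Ir(IV) ⇒ ion charge 2+.
Anion [Hg…]: ligand charges -4, Hg(II) ⇒ ion charge 2−.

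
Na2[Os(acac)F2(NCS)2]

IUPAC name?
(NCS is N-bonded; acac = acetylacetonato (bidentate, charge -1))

sodium (acetylacetonato)difluorodiisothiocyanatoosmate(III)

The 2 sodium counter-ions carry a total charge of +2, so each complex ion is 2−.
Ligand charges: 2×fluoro (-1 each), 2×isothiocyanato (-1 each), 1×acetylacetonato (-1 each); total -5. So Os + (-5) = 2−, giving Os = +3.
The complex ion is anionic, so osmium takes the -ate form osmate(III).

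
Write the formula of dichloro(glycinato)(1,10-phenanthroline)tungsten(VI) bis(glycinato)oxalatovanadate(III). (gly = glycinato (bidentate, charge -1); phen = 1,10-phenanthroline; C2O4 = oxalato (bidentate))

Cation [W…]: ligand charges -3, W(VI) ⇒ ion charge 3+.
Anion [V…]: ligand charges -4, V(III) ⇒ ion charge 1−.

[WCl2(gly)(phen)][V(C2O4)(gly)2]3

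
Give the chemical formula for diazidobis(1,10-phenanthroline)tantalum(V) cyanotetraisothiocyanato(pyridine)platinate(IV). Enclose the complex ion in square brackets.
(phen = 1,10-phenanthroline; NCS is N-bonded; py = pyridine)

Cation [Ta…]: ligand charges -2, Ta(V) ⇒ ion charge 3+.
Anion [Pt…]: ligand charges -5, Pt(IV) ⇒ ion charge 1−.

[Ta(N3)2(phen)2][Pt(CN)(NCS)4(py)]3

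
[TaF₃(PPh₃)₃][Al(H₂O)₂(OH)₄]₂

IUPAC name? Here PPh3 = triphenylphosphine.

Both ions are complex: the cation is named first with the plain metal name, the anion second with the -ate form; each ion's ligands are alphabetised independently.
Aluminium is always +3 in its complexes; the anion's ligand charges sum to -4, so the complex anion is 1−.
With 2 anions per cation, the cation must be 2×1 = 2+.
Cation: ligand charges sum to -3; for the ion to be 2+, Ta = +5.

trifluorotris(triphenylphosphine)tantalum(V) diaquatetrahydroxoaluminate(III)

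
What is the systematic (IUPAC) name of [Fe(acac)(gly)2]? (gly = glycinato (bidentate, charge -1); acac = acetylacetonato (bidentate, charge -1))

(acetylacetonato)bis(glycinato)iron(III)

There is no counter-ion, so the complex is neutral overall.
Ligand charges: 2×glycinato (-1 each), 1×acetylacetonato (-1 each); total -3. So Fe + (-3) = 0, giving Fe = +3.
Ligands are named alphabetically: acetylacetonato before glycinato.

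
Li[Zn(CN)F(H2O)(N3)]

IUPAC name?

The 1 lithium counter-ion carries a total charge of +1, so each complex ion is 1−.
Ligand charges: 1×aqua (neutral), 1×fluoro (-1 each), 1×azido (-1 each), 1×cyano (-1 each); total -3. So Zn + (-3) = 1−, giving Zn = +2.
Ligands are named alphabetically: aqua before azido before cyano before fluoro.
The complex ion is anionic, so zinc takes the -ate form zincate(II).

lithium aquaazidocyanofluorozincate(II)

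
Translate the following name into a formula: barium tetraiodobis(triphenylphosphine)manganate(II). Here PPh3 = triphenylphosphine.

Ba[MnI4(PPh3)2]

Ligands: 2 triphenylphosphine (PPh3, neutral), 4 iodo (I, -1). Ligand charge sum = -4.
Charge balance with barium (+2) requires 1 complex ion per 1 barium.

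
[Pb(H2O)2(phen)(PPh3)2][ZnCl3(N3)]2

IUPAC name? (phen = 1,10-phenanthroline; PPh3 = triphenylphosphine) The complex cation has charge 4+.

Both ions are complex: the cation is named first with the plain metal name, the anion second with the -ate form; each ion's ligands are alphabetised independently.
The complex cation is given as 4+; its ligand charges sum to 0, so Pb = +4.
With 2 anions per cation, each anion must be 4/2 = 2−.
Anion: ligand charges sum to -4; for the ion to be 2−, Zn = +2.

diaqua(1,10-phenanthroline)bis(triphenylphosphine)lead(IV) azidotrichlorozincate(II)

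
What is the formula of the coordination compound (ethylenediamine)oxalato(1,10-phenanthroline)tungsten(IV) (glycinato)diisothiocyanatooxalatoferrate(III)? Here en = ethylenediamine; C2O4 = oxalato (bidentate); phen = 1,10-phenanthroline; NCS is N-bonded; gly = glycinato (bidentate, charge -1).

[W(C2O4)(en)(phen)][Fe(C2O4)(gly)(NCS)2]

Cation [W…]: ligand charges -2, W(IV) ⇒ ion charge 2+.
Anion [Fe…]: ligand charges -5, Fe(III) ⇒ ion charge 2−.
One 2+ cation balances one 2− anion.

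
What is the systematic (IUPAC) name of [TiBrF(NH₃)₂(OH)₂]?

diamminebromofluorodihydroxotitanium(IV)

There is no counter-ion, so the complex is neutral overall.
Ligand charges: 1×bromo (-1 each), 2×hydroxo (-1 each), 2×ammine (neutral), 1×fluoro (-1 each); total -4. So Ti + (-4) = 0, giving Ti = +4.
Ligands are named alphabetically: ammine before bromo before fluoro before hydroxo.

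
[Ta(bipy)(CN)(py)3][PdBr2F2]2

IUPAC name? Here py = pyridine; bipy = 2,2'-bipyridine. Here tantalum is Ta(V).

Ta is given as +5; the cation's ligand charges sum to -1, so the complex cation is 4+.
With 2 anions per cation, each anion must be 4/2 = 2−.
Anion: ligand charges sum to -4; for the ion to be 2−, Pd = +2.

(2,2'-bipyridine)cyanotris(pyridine)tantalum(V) dibromodifluoropalladate(II)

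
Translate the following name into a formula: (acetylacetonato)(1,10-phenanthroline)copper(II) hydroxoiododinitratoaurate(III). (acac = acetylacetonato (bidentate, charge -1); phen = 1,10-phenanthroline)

[Cu(acac)(phen)][AuI(NO3)2(OH)]

Cation [Cu…]: ligand charges -1, Cu(II) ⇒ ion charge 1+.
Anion [Au…]: ligand charges -4, Au(III) ⇒ ion charge 1−.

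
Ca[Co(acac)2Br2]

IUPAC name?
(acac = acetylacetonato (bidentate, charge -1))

calcium bis(acetylacetonato)dibromocobaltate(II)

The 1 calcium counter-ion carries a total charge of +2, so each complex ion is 2−.
Ligand charges: 2×acetylacetonato (-1 each), 2×bromo (-1 each); total -4. So Co + (-4) = 2−, giving Co = +2.
The complex ion is anionic, so cobalt takes the -ate form cobaltate(II).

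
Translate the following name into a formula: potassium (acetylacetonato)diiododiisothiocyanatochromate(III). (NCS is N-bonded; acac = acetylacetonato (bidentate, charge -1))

K2[Cr(acac)I2(NCS)2]

Ligands: 2 iodo (I, -1), 2 isothiocyanato (NCS, -1), 1 acetylacetonato (acac, -1). Ligand charge sum = -5.
Charge balance with potassium (+1) requires 1 complex ion per 2 potassium.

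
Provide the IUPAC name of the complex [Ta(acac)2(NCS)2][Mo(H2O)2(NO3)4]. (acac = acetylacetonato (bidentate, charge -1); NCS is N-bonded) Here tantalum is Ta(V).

bis(acetylacetonato)diisothiocyanatotantalum(V) diaquatetranitratomolybdate(III)

Both ions are complex: the cation is named first with the plain metal name, the anion second with the -ate form; each ion's ligands are alphabetised independently.
Ta is given as +5; the cation's ligand charges sum to -4, so the complex cation is 1+.
A 1:1 salt means the anion carries the equal and opposite charge, 1−.
Anion: ligand charges sum to -4; for the ion to be 1−, Mo = +3.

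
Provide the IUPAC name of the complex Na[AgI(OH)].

The 1 sodium counter-ion carries a total charge of +1, so each complex ion is 1−.
Ligand charges: 1×hydroxo (-1 each), 1×iodo (-1 each); total -2. So Ag + (-2) = 1−, giving Ag = +1.
Ligands are named alphabetically: hydroxo before iodo.
The complex ion is anionic, so silver takes the -ate form argentate(I).

sodium hydroxoiodoargentate(I)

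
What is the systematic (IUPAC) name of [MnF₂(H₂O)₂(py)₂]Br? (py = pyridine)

The 1 bromide counter-ion carries a total charge of -1, so each complex ion is 1+.
Ligand charges: 2×fluoro (-1 each), 2×aqua (neutral), 2×pyridine (neutral); total -2. So Mn + (-2) = 1+, giving Mn = +3.
Ligands are named alphabetically: aqua before fluoro before pyridine.

diaquadifluorobis(pyridine)manganese(III) bromide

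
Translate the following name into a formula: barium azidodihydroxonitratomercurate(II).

Ligands: 1 azido (N3, -1), 1 nitrato (NO3, -1), 2 hydroxo (OH, -1). Ligand charge sum = -4.
With Hg in oxidation state +2, the complex ion is [Hg...]^2−.
Charge balance with barium (+2) requires 1 complex ion per 1 barium.

Ba[Hg(N3)(NO3)(OH)2]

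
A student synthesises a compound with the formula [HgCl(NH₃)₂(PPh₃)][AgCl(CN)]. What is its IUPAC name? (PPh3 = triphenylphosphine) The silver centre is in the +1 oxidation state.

Both ions are complex: the cation is named first with the plain metal name, the anion second with the -ate form; each ion's ligands are alphabetised independently.
Ag is given as +1; the anion's ligand charges sum to -2, so the complex anion is 1−.
A 1:1 salt means the cation carries the equal and opposite charge, 1+.
Cation: ligand charges sum to -1; for the ion to be 1+, Hg = +2.

diamminechloro(triphenylphosphine)mercury(II) chlorocyanoargentate(I)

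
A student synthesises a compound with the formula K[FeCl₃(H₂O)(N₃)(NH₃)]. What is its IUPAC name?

potassium ammineaquaazidotrichloroferrate(III)

The 1 potassium counter-ion carries a total charge of +1, so each complex ion is 1−.
Ligand charges: 1×ammine (neutral), 1×azido (-1 each), 3×chloro (-1 each), 1×aqua (neutral); total -4. So Fe + (-4) = 1−, giving Fe = +3.
Ligands are named alphabetically: ammine before aqua before azido before chloro.
The complex ion is anionic, so iron takes the -ate form ferrate(III).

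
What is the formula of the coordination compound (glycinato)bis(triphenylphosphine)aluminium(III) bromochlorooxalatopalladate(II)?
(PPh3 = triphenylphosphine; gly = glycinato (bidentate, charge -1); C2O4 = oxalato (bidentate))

Cation [Al…]: ligand charges -1, Al(III) ⇒ ion charge 2+.
Anion [Pd…]: ligand charges -4, Pd(II) ⇒ ion charge 2−.
One 2+ cation balances one 2− anion.

[Al(gly)(PPh3)2][PdBr(C2O4)Cl]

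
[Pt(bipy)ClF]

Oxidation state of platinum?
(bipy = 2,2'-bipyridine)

No counter-ion: the bracketed complex is neutral.
Ligand charges: 1×bipy neutral; 1×F = -1; 1×Cl = -1; sum -2.
Pt + (-2) = 0 ⇒ Pt is +2.

+2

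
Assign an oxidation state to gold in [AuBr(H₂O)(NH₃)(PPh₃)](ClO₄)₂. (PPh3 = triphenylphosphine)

2 perchlorate outside the brackets (-1 each) → the complex ion is 2+.
Ligand charges: 1×NH3 neutral; 1×PPh3 neutral; 1×H2O neutral; 1×Br = -1; sum -1.
Au + (-1) = 2+ ⇒ Au is +3.

+3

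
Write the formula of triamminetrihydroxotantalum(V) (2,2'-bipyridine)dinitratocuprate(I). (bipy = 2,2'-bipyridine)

Cation [Ta…]: ligand charges -3, Ta(V) ⇒ ion charge 2+.
Anion [Cu…]: ligand charges -2, Cu(I) ⇒ ion charge 1−.

[Ta(NH3)3(OH)3][Cu(bipy)(NO3)2]2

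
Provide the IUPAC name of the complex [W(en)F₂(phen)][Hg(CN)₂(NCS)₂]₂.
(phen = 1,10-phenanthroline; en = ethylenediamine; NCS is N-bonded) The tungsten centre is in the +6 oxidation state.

(ethylenediamine)difluoro(1,10-phenanthroline)tungsten(VI) dicyanodiisothiocyanatomercurate(II)

Both ions are complex: the cation is named first with the plain metal name, the anion second with the -ate form; each ion's ligands are alphabetised independently.
W is given as +6; the cation's ligand charges sum to -2, so the complex cation is 4+.
With 2 anions per cation, each anion must be 4/2 = 2−.
Anion: ligand charges sum to -4; for the ion to be 2−, Hg = +2.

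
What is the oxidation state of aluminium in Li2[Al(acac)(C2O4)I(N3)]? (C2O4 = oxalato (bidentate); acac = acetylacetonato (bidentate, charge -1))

2 lithium outside the brackets (+1 each) → the complex ion is 2−.
Ligand charges: 1×C2O4 = -2; 1×I = -1; 1×N3 = -1; 1×acac = -1; sum -5.
Al + (-5) = 2− ⇒ Al is +3.

+3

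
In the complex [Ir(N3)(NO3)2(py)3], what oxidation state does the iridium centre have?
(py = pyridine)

+3

No counter-ion: the bracketed complex is neutral.
Ligand charges: 1×N3 = -1; 3×py neutral; 2×NO3 = -2; sum -3.
Ir + (-3) = 0 ⇒ Ir is +3.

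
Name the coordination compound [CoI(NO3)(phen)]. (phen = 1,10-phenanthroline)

There is no counter-ion, so the complex is neutral overall.
Ligand charges: 1×1,10-phenanthroline (neutral), 1×iodo (-1 each), 1×nitrato (-1 each); total -2. So Co + (-2) = 0, giving Co = +2.
Ligands are named alphabetically: iodo before nitrato before phenanthroline.

iodonitrato(1,10-phenanthroline)cobalt(II)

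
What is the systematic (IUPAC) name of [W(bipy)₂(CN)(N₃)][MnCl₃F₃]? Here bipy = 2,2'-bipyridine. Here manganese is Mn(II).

Mn is given as +2; the anion's ligand charges sum to -6, so the complex anion is 4−.
A 1:1 salt means the cation carries the equal and opposite charge, 4+.
Cation: ligand charges sum to -2; for the ion to be 4+, W = +6.

azidobis(2,2'-bipyridine)cyanotungsten(VI) trichlorotrifluoromanganate(II)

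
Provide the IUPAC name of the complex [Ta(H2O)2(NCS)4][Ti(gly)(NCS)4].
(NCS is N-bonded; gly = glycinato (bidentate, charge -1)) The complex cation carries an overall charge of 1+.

The complex cation is given as 1+; its ligand charges sum to -4, so Ta = +5.
A 1:1 salt means the anion carries the equal and opposite charge, 1−.
Anion: ligand charges sum to -5; for the ion to be 1−, Ti = +4.

diaquatetraisothiocyanatotantalum(V) (glycinato)tetraisothiocyanatotitanate(IV)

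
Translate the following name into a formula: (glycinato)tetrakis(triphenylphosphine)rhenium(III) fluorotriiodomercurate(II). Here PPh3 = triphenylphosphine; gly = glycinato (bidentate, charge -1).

Cation [Re…]: ligand charges -1, Re(III) ⇒ ion charge 2+.
Anion [Hg…]: ligand charges -4, Hg(II) ⇒ ion charge 2−.
One 2+ cation balances one 2− anion.

[Re(gly)(PPh3)4][HgFI3]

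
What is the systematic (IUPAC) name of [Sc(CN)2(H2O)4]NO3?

The 1 nitrate counter-ion carries a total charge of -1, so each complex ion is 1+.
Ligand charges: 4×aqua (neutral), 2×cyano (-1 each); total -2. So Sc + (-2) = 1+, giving Sc = +3.
Ligands are named alphabetically: aqua before cyano.

tetraaquadicyanoscandium(III) nitrate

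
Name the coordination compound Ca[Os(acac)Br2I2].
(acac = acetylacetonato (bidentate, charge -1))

The 1 calcium counter-ion carries a total charge of +2, so each complex ion is 2−.
Ligand charges: 1×acetylacetonato (-1 each), 2×bromo (-1 each), 2×iodo (-1 each); total -5. So Os + (-5) = 2−, giving Os = +3.
Ligands are named alphabetically: acetylacetonato before bromo before iodo.
The complex ion is anionic, so osmium takes the -ate form osmate(III).

calcium (acetylacetonato)dibromodiiodoosmate(III)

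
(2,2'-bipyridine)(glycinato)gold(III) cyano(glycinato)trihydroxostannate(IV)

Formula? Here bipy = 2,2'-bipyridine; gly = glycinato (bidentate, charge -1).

[Au(bipy)(gly)][Sn(CN)(gly)(OH)3]2

Cation [Au…]: ligand charges -1, Au(III) ⇒ ion charge 2+.
Anion [Sn…]: ligand charges -5, Sn(IV) ⇒ ion charge 1−.
One 2+ cation requires 2 of the 1− anion.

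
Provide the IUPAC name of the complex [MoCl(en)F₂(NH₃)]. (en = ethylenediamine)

amminechloro(ethylenediamine)difluoromolybdenum(III)

There is no counter-ion, so the complex is neutral overall.
Ligand charges: 1×ethylenediamine (neutral), 2×fluoro (-1 each), 1×chloro (-1 each), 1×ammine (neutral); total -3. So Mo + (-3) = 0, giving Mo = +3.
Ligands are named alphabetically: ammine before chloro before ethylenediamine before fluoro.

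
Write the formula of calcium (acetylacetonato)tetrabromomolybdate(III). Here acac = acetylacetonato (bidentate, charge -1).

Ca[Mo(acac)Br4]

Ligands: 4 bromo (Br, -1), 1 acetylacetonato (acac, -1). Ligand charge sum = -5.
Charge balance with calcium (+2) requires 1 complex ion per 1 calcium.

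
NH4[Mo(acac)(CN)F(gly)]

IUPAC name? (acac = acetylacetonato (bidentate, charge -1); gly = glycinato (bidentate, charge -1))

The 1 ammonium counter-ion carries a total charge of +1, so each complex ion is 1−.
Ligand charges: 1×cyano (-1 each), 1×acetylacetonato (-1 each), 1×fluoro (-1 each), 1×glycinato (-1 each); total -4. So Mo + (-4) = 1−, giving Mo = +3.
The complex ion is anionic, so molybdenum takes the -ate form molybdate(III).

ammonium (acetylacetonato)cyanofluoro(glycinato)molybdate(III)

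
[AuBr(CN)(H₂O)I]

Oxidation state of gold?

No counter-ion: the bracketed complex is neutral.
Ligand charges: 1×I = -1; 1×CN = -1; 1×Br = -1; 1×H2O neutral; sum -3.
Au + (-3) = 0 ⇒ Au is +3.

+3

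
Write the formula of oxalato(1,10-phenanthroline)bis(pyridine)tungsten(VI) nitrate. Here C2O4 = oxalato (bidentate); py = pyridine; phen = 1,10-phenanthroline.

Ligands: 1 oxalato (C2O4, -2), 2 pyridine (py, neutral), 1 1,10-phenanthroline (phen, neutral). Ligand charge sum = -2.
With W in oxidation state +6, the complex ion is [W...]^4+.
Charge balance with nitrate (-1) requires 1 complex ion per 4 nitrate.

[W(C2O4)(phen)(py)2](NO3)4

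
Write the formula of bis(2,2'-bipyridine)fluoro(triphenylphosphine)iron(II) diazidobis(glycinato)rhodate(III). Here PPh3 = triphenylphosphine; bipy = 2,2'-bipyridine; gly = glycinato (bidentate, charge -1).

[Fe(bipy)2F(PPh3)][Rh(gly)2(N3)2]

Cation [Fe…]: ligand charges -1, Fe(II) ⇒ ion charge 1+.
Anion [Rh…]: ligand charges -4, Rh(III) ⇒ ion charge 1−.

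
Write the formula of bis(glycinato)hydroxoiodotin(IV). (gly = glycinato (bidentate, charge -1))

[Sn(gly)2I(OH)]

Ligands: 1 hydroxo (OH, -1), 2 glycinato (gly, -1), 1 iodo (I, -1). Ligand charge sum = -4.
With Sn in oxidation state +4, the complex ion is [Sn...].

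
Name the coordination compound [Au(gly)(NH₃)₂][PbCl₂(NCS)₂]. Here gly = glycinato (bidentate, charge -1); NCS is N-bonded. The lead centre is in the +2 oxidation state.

Both ions are complex: the cation is named first with the plain metal name, the anion second with the -ate form; each ion's ligands are alphabetised independently.
Pb is given as +2; the anion's ligand charges sum to -4, so the complex anion is 2−.
A 1:1 salt means the cation carries the equal and opposite charge, 2+.
Cation: ligand charges sum to -1; for the ion to be 2+, Au = +3.

diammine(glycinato)gold(III) dichlorodiisothiocyanatoplumbate(II)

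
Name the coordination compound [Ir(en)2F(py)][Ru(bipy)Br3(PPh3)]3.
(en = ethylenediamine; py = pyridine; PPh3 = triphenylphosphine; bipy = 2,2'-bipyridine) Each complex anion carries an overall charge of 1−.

bis(ethylenediamine)fluoro(pyridine)iridium(IV) (2,2'-bipyridine)tribromo(triphenylphosphine)ruthenate(II)

Both ions are complex: the cation is named first with the plain metal name, the anion second with the -ate form; each ion's ligands are alphabetised independently.
The complex anion is given as 1−; its ligand charges sum to -3, so Ru = +2.
With 3 anions per cation, the cation must be 3×1 = 3+.
Cation: ligand charges sum to -1; for the ion to be 3+, Ir = +4.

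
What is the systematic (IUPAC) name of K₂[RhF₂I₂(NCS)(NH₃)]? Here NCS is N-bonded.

potassium amminedifluorodiiodoisothiocyanatorhodate(III)

The 2 potassium counter-ions carry a total charge of +2, so each complex ion is 2−.
Ligand charges: 2×iodo (-1 each), 1×ammine (neutral), 1×isothiocyanato (-1 each), 2×fluoro (-1 each); total -5. So Rh + (-5) = 2−, giving Rh = +3.
The complex ion is anionic, so rhodium takes the -ate form rhodate(III).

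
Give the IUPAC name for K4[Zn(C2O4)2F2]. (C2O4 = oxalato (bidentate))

potassium difluorodioxalatozincate(II)

The 4 potassium counter-ions carry a total charge of +4, so each complex ion is 4−.
Ligand charges: 2×fluoro (-1 each), 2×oxalato (-2 each); total -6. So Zn + (-6) = 4−, giving Zn = +2.
Ligands are named alphabetically: fluoro before oxalato.
The complex ion is anionic, so zinc takes the -ate form zincate(II).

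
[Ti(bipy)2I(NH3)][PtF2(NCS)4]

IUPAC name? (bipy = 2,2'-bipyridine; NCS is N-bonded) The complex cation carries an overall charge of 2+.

amminebis(2,2'-bipyridine)iodotitanium(III) difluorotetraisothiocyanatoplatinate(IV)

The complex cation is given as 2+; its ligand charges sum to -1, so Ti = +3.
A 1:1 salt means the anion carries the equal and opposite charge, 2−.
Anion: ligand charges sum to -6; for the ion to be 2−, Pt = +4.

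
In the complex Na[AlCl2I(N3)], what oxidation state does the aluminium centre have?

1 sodium outside the brackets (+1 each) → the complex ion is 1−.
Ligand charges: 1×N3 = -1; 2×Cl = -2; 1×I = -1; sum -4.
Al + (-4) = 1− ⇒ Al is +3.

+3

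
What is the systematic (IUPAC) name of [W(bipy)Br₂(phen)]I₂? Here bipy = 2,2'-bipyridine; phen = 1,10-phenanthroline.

(2,2'-bipyridine)dibromo(1,10-phenanthroline)tungsten(IV) iodide

The 2 iodide counter-ions carry a total charge of -2, so each complex ion is 2+.
Ligand charges: 2×bromo (-1 each), 1×2,2'-bipyridine (neutral), 1×1,10-phenanthroline (neutral); total -2. So W + (-2) = 2+, giving W = +4.
Ligands are named alphabetically: bipyridine before bromo before phenanthroline.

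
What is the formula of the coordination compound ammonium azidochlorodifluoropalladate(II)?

Ligands: 1 chloro (Cl, -1), 2 fluoro (F, -1), 1 azido (N3, -1). Ligand charge sum = -4.
With Pd in oxidation state +2, the complex ion is [Pd...]^2−.
Charge balance with ammonium (+1) requires 1 complex ion per 2 ammonium.

(NH4)2[PdClF2(N3)]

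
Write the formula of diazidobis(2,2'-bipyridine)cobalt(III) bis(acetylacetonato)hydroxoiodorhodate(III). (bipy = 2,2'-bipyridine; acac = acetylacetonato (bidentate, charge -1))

Cation [Co…]: ligand charges -2, Co(III) ⇒ ion charge 1+.
Anion [Rh…]: ligand charges -4, Rh(III) ⇒ ion charge 1−.
One 1+ cation balances one 1− anion.

[Co(bipy)2(N3)2][Rh(acac)2I(OH)]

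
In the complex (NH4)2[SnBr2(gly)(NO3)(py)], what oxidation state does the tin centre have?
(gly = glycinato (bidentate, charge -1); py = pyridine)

+2

2 ammonium outside the brackets (+1 each) → the complex ion is 2−.
Ligand charges: 1×NO3 = -1; 2×Br = -2; 1×gly = -1; 1×py neutral; sum -4.
Sn + (-4) = 2− ⇒ Sn is +2.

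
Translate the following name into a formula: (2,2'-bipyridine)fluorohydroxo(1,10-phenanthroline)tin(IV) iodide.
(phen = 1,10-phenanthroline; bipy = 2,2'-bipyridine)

Ligands: 1 hydroxo (OH, -1), 1 1,10-phenanthroline (phen, neutral), 1 fluoro (F, -1), 1 2,2'-bipyridine (bipy, neutral). Ligand charge sum = -2.
With Sn in oxidation state +4, the complex ion is [Sn...]^2+.
Charge balance with iodide (-1) requires 1 complex ion per 2 iodide.

[Sn(bipy)F(OH)(phen)]I2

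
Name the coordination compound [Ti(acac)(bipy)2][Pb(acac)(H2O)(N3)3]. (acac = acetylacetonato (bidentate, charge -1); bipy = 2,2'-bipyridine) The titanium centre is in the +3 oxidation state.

Both ions are complex: the cation is named first with the plain metal name, the anion second with the -ate form; each ion's ligands are alphabetised independently.
Ti is given as +3; the cation's ligand charges sum to -1, so the complex cation is 2+.
A 1:1 salt means the anion carries the equal and opposite charge, 2−.
Anion: ligand charges sum to -4; for the ion to be 2−, Pb = +2.

(acetylacetonato)bis(2,2'-bipyridine)titanium(III) (acetylacetonato)aquatriazidoplumbate(II)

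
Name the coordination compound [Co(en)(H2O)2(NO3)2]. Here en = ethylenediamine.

There is no counter-ion, so the complex is neutral overall.
Ligand charges: 2×nitrato (-1 each), 1×ethylenediamine (neutral), 2×aqua (neutral); total -2. So Co + (-2) = 0, giving Co = +2.
Ligands are named alphabetically: aqua before ethylenediamine before nitrato.

diaqua(ethylenediamine)dinitratocobalt(II)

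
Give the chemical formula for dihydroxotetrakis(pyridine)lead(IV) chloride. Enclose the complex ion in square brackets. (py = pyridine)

[Pb(OH)2(py)4]Cl2

Ligands: 2 hydroxo (OH, -1), 4 pyridine (py, neutral). Ligand charge sum = -2.
With Pb in oxidation state +4, the complex ion is [Pb...]^2+.
Charge balance with chloride (-1) requires 1 complex ion per 2 chloride.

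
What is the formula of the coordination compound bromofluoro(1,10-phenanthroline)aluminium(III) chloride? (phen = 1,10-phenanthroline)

Ligands: 1 fluoro (F, -1), 1 bromo (Br, -1), 1 1,10-phenanthroline (phen, neutral). Ligand charge sum = -2.
With Al in oxidation state +3, the complex ion is [Al...]^1+.
Charge balance with chloride (-1) requires 1 complex ion per 1 chloride.

[AlBrF(phen)]Cl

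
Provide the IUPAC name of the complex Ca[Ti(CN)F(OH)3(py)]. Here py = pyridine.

calcium cyanofluorotrihydroxo(pyridine)titanate(III)

The 1 calcium counter-ion carries a total charge of +2, so each complex ion is 2−.
Ligand charges: 1×cyano (-1 each), 3×hydroxo (-1 each), 1×fluoro (-1 each), 1×pyridine (neutral); total -5. So Ti + (-5) = 2−, giving Ti = +3.
Ligands are named alphabetically: cyano before fluoro before hydroxo before pyridine.
The complex ion is anionic, so titanium takes the -ate form titanate(III).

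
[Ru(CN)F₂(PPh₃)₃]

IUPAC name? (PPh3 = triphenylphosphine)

There is no counter-ion, so the complex is neutral overall.
Ligand charges: 2×fluoro (-1 each), 1×cyano (-1 each), 3×triphenylphosphine (neutral); total -3. So Ru + (-3) = 0, giving Ru = +3.
Ligands are named alphabetically: cyano before fluoro before triphenylphosphine.

cyanodifluorotris(triphenylphosphine)ruthenium(III)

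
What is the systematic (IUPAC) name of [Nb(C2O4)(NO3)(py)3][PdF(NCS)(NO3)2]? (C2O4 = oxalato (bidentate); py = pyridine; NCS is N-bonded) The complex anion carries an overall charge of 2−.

nitratooxalatotris(pyridine)niobium(V) fluoroisothiocyanatodinitratopalladate(II)

The complex anion is given as 2−; its ligand charges sum to -4, so Pd = +2.
A 1:1 salt means the cation carries the equal and opposite charge, 2+.
Cation: ligand charges sum to -3; for the ion to be 2+, Nb = +5.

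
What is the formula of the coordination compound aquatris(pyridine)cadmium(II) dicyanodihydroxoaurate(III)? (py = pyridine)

Cation [Cd…]: ligand charges 0, Cd(II) ⇒ ion charge 2+.
Anion [Au…]: ligand charges -4, Au(III) ⇒ ion charge 1−.
One 2+ cation requires 2 of the 1− anion.

[Cd(H2O)(py)3][Au(CN)2(OH)2]2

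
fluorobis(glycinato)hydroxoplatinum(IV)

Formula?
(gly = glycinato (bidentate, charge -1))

Ligands: 1 hydroxo (OH, -1), 1 fluoro (F, -1), 2 glycinato (gly, -1). Ligand charge sum = -4.
With Pt in oxidation state +4, the complex ion is [Pt...].

[PtF(gly)2(OH)]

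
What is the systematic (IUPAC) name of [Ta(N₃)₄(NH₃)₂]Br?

The 1 bromide counter-ion carries a total charge of -1, so each complex ion is 1+.
Ligand charges: 2×ammine (neutral), 4×azido (-1 each); total -4. So Ta + (-4) = 1+, giving Ta = +5.
Ligands are named alphabetically: ammine before azido.

diamminetetraazidotantalum(V) bromide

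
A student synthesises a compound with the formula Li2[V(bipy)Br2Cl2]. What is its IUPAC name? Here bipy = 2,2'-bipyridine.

lithium (2,2'-bipyridine)dibromodichlorovanadate(II)

The 2 lithium counter-ions carry a total charge of +2, so each complex ion is 2−.
Ligand charges: 2×chloro (-1 each), 2×bromo (-1 each), 1×2,2'-bipyridine (neutral); total -4. So V + (-4) = 2−, giving V = +2.
Ligands are named alphabetically: bipyridine before bromo before chloro.
The complex ion is anionic, so vanadium takes the -ate form vanadate(II).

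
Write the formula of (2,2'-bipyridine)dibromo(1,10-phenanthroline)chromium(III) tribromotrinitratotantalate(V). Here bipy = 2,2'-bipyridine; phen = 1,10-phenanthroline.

Cation [Cr…]: ligand charges -2, Cr(III) ⇒ ion charge 1+.
Anion [Ta…]: ligand charges -6, Ta(V) ⇒ ion charge 1−.

[Cr(bipy)Br2(phen)][TaBr3(NO3)3]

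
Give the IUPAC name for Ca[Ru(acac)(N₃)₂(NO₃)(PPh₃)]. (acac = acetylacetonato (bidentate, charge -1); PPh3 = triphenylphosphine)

The 1 calcium counter-ion carries a total charge of +2, so each complex ion is 2−.
Ligand charges: 1×acetylacetonato (-1 each), 1×nitrato (-1 each), 1×triphenylphosphine (neutral), 2×azido (-1 each); total -4. So Ru + (-4) = 2−, giving Ru = +2.
The complex ion is anionic, so ruthenium takes the -ate form ruthenate(II).

calcium (acetylacetonato)diazidonitrato(triphenylphosphine)ruthenate(II)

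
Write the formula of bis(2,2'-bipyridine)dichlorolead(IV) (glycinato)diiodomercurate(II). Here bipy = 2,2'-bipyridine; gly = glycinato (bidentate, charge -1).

Cation [Pb…]: ligand charges -2, Pb(IV) ⇒ ion charge 2+.
Anion [Hg…]: ligand charges -3, Hg(II) ⇒ ion charge 1−.
One 2+ cation requires 2 of the 1− anion.

[Pb(bipy)2Cl2][Hg(gly)I2]2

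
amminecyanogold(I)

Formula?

Ligands: 1 cyano (CN, -1), 1 ammine (NH3, neutral). Ligand charge sum = -1.
With Au in oxidation state +1, the complex ion is [Au...].

[Au(CN)(NH3)]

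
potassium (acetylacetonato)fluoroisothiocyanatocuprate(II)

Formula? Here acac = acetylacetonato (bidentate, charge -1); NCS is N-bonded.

K[Cu(acac)F(NCS)]

Ligands: 1 acetylacetonato (acac, -1), 1 isothiocyanato (NCS, -1), 1 fluoro (F, -1). Ligand charge sum = -3.
Charge balance with potassium (+1) requires 1 complex ion per 1 potassium.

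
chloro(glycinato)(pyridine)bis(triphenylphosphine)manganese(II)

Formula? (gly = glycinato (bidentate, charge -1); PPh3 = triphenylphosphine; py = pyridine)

[MnCl(gly)(PPh3)2(py)]

Ligands: 1 glycinato (gly, -1), 2 triphenylphosphine (PPh3, neutral), 1 pyridine (py, neutral), 1 chloro (Cl, -1). Ligand charge sum = -2.
With Mn in oxidation state +2, the complex ion is [Mn...].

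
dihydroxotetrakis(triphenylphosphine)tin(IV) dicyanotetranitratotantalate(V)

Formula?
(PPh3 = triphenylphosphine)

[Sn(OH)2(PPh3)4][Ta(CN)2(NO3)4]2

Cation [Sn…]: ligand charges -2, Sn(IV) ⇒ ion charge 2+.
Anion [Ta…]: ligand charges -6, Ta(V) ⇒ ion charge 1−.
One 2+ cation requires 2 of the 1− anion.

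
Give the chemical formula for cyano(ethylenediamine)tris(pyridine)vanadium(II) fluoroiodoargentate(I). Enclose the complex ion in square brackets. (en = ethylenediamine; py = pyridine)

[V(CN)(en)(py)3][AgFI]

Cation [V…]: ligand charges -1, V(II) ⇒ ion charge 1+.
Anion [Ag…]: ligand charges -2, Ag(I) ⇒ ion charge 1−.
One 1+ cation balances one 1− anion.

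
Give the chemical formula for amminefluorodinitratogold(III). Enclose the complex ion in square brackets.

Ligands: 1 fluoro (F, -1), 1 ammine (NH3, neutral), 2 nitrato (NO3, -1). Ligand charge sum = -3.
With Au in oxidation state +3, the complex ion is [Au...].

[AuF(NH3)(NO3)2]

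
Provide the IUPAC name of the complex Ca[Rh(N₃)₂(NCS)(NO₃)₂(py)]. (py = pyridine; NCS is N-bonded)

calcium diazidoisothiocyanatodinitrato(pyridine)rhodate(III)

The 1 calcium counter-ion carries a total charge of +2, so each complex ion is 2−.
Ligand charges: 2×nitrato (-1 each), 2×azido (-1 each), 1×pyridine (neutral), 1×isothiocyanato (-1 each); total -5. So Rh + (-5) = 2−, giving Rh = +3.
Ligands are named alphabetically: azido before isothiocyanato before nitrato before pyridine.
The complex ion is anionic, so rhodium takes the -ate form rhodate(III).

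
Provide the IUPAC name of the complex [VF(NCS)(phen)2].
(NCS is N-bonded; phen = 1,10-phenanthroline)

fluoroisothiocyanatobis(1,10-phenanthroline)vanadium(II)

There is no counter-ion, so the complex is neutral overall.
Ligand charges: 1×fluoro (-1 each), 1×isothiocyanato (-1 each), 2×1,10-phenanthroline (neutral); total -2. So V + (-2) = 0, giving V = +2.
Ligands are named alphabetically: fluoro before isothiocyanato before phenanthroline.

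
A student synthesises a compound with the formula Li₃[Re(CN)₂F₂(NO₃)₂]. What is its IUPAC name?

The 3 lithium counter-ions carry a total charge of +3, so each complex ion is 3−.
Ligand charges: 2×fluoro (-1 each), 2×cyano (-1 each), 2×nitrato (-1 each); total -6. So Re + (-6) = 3−, giving Re = +3.
Ligands are named alphabetically: cyano before fluoro before nitrato.
The complex ion is anionic, so rhenium takes the -ate form rhenate(III).

lithium dicyanodifluorodinitratorhenate(III)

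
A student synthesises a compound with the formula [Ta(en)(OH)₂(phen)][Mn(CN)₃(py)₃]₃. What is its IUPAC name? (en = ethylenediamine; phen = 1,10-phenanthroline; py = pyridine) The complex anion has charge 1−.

The complex anion is given as 1−; its ligand charges sum to -3, so Mn = +2.
With 3 anions per cation, the cation must be 3×1 = 3+.
Cation: ligand charges sum to -2; for the ion to be 3+, Ta = +5.

(ethylenediamine)dihydroxo(1,10-phenanthroline)tantalum(V) tricyanotris(pyridine)manganate(II)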